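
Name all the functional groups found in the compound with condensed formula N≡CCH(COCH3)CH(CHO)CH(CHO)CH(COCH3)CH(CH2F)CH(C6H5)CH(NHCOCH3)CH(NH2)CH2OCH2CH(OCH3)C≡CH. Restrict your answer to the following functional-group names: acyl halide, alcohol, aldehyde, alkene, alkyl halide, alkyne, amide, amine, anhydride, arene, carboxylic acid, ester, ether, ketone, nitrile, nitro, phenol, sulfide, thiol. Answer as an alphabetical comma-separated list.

aldehyde, alkyl halide, alkyne, amide, amine, arene, ether, ketone, nitrile

N≡C–: carbon triple-bonded to nitrogen → nitrile.
pendant –COCH3: carbonyl C bonded to two carbons → ketone.
pendant –CHO: carbonyl C bonded to C and H → aldehyde.
pendant –CHO: carbonyl C bonded to C and H → aldehyde.
pendant –COCH3: carbonyl C bonded to two carbons → ketone.
pendant –CH2X: halogen on sp³ carbon → alkyl halide.
pendant –C6H5: benzene ring → arene.
pendant –NHC(=O)CH3: N bonded to a carbonyl → amide (not amine).
–NH2 on an sp³ carbon with no adjacent C=O → amine.
C–O–C with sp³ carbons on both sides and no adjacent C=O → ether.
pendant –OCH3: C–O–C with sp³ C, no adjacent C=O → ether.
C≡C triple bond → alkyne.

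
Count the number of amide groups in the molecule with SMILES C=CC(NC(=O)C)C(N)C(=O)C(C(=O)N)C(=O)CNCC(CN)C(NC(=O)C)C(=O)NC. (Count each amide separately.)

4

Taking each segment in turn:
  CH2=CH: C=C double bond → alkene.
  CH(NHCOCH3): pendant –NHC(=O)CH3: N bonded to a carbonyl → amide (not amine).
  CH(NH2): –NH2 on an sp³ carbon with no adjacent C=O → amine.
  CO: –C(=O)– with carbon on both sides → ketone.
  CH(CONH2): pendant –CONH2: carbonyl C bonded to C and N → amide.
  CO: –C(=O)– with carbon on both sides → ketone.
  CH2NHCH2: C–N–C with sp³ carbons and no adjacent C=O → amine (secondary).
  CH(CH2NH2): pendant –CH2NH2: N on sp³ C, no adjacent C=O → amine.
  CH(NHCOCH3): pendant –NHC(=O)CH3: N bonded to a carbonyl → amide (not amine).
  CONHCH3: –C(=O)NHCH3: carbonyl C bonded to C and to N → amide (the N is not an amine).
Amide appears at: CH(NHCOCH3), CH(CONH2), CH(NHCOCH3), CONHCH3 → 4.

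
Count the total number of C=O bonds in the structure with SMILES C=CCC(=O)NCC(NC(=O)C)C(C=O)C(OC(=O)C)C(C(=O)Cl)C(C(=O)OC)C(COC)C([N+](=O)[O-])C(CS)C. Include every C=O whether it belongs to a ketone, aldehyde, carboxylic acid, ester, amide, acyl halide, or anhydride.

6

CH2CONHCH2: amide, 1 C=O (running total 1).
CH(NHCOCH3): amide, 1 C=O (running total 2).
CH(CHO): aldehyde, 1 C=O (running total 3).
CH(OCOCH3): ester, 1 C=O (running total 4).
CH(COCl): acyl halide, 1 C=O (running total 5).
CH(COOCH3): ester, 1 C=O (running total 6).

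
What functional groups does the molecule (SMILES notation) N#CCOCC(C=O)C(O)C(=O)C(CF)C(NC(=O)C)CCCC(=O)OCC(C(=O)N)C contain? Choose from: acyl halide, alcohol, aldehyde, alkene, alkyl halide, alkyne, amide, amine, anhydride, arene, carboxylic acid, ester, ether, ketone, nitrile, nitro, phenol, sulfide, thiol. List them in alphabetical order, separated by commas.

Taking each segment in turn:
  N≡C: N≡C–: carbon triple-bonded to nitrogen → nitrile.
  CH2OCH2: C–O–C with sp³ carbons on both sides and no adjacent C=O → ether.
  CH(CHO): pendant –CHO: carbonyl C bonded to C and H → aldehyde.
  CH(OH): –OH on an sp³ carbon → alcohol (secondary).
  CO: –C(=O)– with carbon on both sides → ketone.
  CH(CH2F): pendant –CH2X: halogen on sp³ carbon → alkyl halide.
  CH(NHCOCH3): pendant –NHC(=O)CH3: N bonded to a carbonyl → amide (not amine).
  CH2COOCH2: –C(=O)–O–C with C on the carbonyl side → ester.
  CH(CONH2): pendant –CONH2: carbonyl C bonded to C and N → amide.

alcohol, aldehyde, alkyl halide, amide, ester, ether, ketone, nitrile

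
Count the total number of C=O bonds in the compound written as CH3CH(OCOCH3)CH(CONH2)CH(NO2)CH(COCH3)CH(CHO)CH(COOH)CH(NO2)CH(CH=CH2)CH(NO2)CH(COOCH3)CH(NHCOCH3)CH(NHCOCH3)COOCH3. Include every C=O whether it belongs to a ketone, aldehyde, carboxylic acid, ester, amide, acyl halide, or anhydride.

CH(OCOCH3): ester, 1 C=O (running total 1).
CH(CONH2): amide, 1 C=O (running total 2).
CH(COCH3): ketone, 1 C=O (running total 3).
CH(CHO): aldehyde, 1 C=O (running total 4).
CH(COOH): carboxylic acid, 1 C=O (running total 5).
CH(COOCH3): ester, 1 C=O (running total 6).
CH(NHCOCH3): amide, 1 C=O (running total 7).
CH(NHCOCH3): amide, 1 C=O (running total 8).
COOCH3: ester, 1 C=O (running total 9).

9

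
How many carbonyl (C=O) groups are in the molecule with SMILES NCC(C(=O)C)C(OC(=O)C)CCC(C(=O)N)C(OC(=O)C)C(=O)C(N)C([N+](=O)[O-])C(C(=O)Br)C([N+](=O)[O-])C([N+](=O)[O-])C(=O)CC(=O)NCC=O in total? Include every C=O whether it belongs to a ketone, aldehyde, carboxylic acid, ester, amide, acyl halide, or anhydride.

CH(COCH3): ketone, 1 C=O (running total 1).
CH(OCOCH3): ester, 1 C=O (running total 2).
CH(CONH2): amide, 1 C=O (running total 3).
CH(OCOCH3): ester, 1 C=O (running total 4).
CO: ketone, 1 C=O (running total 5).
CH(COBr): acyl halide, 1 C=O (running total 6).
CO: ketone, 1 C=O (running total 7).
CH2CONHCH2: amide, 1 C=O (running total 8).
CHO: aldehyde, 1 C=O (running total 9).

9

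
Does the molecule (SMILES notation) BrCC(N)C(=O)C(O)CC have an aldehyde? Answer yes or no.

no

halogen on an sp³ carbon → alkyl halide.
–NH2 on an sp³ carbon with no adjacent C=O → amine.
–C(=O)– with carbon on both sides → ketone.
–OH on an sp³ carbon → alcohol (secondary).
In CO, the carbonyl carbon is bonded to two carbons, so it is a ketone, not an aldehyde.
The groups actually present are: alcohol, alkyl halide, amine, ketone.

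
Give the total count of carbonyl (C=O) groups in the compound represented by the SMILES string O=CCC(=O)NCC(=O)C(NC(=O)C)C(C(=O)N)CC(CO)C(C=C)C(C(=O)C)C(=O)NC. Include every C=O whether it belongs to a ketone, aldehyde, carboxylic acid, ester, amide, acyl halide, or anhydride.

7

OHC: aldehyde, 1 C=O (running total 1).
CH2CONHCH2: amide, 1 C=O (running total 2).
CO: ketone, 1 C=O (running total 3).
CH(NHCOCH3): amide, 1 C=O (running total 4).
CH(CONH2): amide, 1 C=O (running total 5).
CH(COCH3): ketone, 1 C=O (running total 6).
CONHCH3: amide, 1 C=O (running total 7).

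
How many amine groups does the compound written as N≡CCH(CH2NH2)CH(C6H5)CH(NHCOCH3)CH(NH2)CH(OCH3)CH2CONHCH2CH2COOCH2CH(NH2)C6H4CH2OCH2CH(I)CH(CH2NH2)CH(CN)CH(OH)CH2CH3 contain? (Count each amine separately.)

Working along the chain:
  N≡C: N≡C–: carbon triple-bonded to nitrogen → nitrile.
  CH(CH2NH2): pendant –CH2NH2: N on sp³ C, no adjacent C=O → amine.
  CH(C6H5): pendant –C6H5: benzene ring → arene.
  CH(NHCOCH3): pendant –NHC(=O)CH3: N bonded to a carbonyl → amide (not amine).
  CH(NH2): –NH2 on an sp³ carbon with no adjacent C=O → amine.
  CH(OCH3): pendant –OCH3: C–O–C with sp³ C, no adjacent C=O → ether.
  CH2CONHCH2: –C(=O)–N– linkage → amide (the N is not an amine).
  CH2COOCH2: –C(=O)–O–C with C on the carbonyl side → ester.
  CH(NH2): –NH2 on an sp³ carbon with no adjacent C=O → amine.
  C6H4: para-disubstituted benzene ring → arene.
  CH2OCH2: C–O–C with sp³ carbons on both sides and no adjacent C=O → ether.
  CH(I): halogen on an sp³ carbon → alkyl halide.
  CH(CH2NH2): pendant –CH2NH2: N on sp³ C, no adjacent C=O → amine.
  CH(CN): pendant –C≡N: nitrile.
  CH(OH): –OH on an sp³ carbon → alcohol (secondary).
Amine appears at: CH(CH2NH2), CH(NH2), CH(NH2), CH(CH2NH2) → 4.

4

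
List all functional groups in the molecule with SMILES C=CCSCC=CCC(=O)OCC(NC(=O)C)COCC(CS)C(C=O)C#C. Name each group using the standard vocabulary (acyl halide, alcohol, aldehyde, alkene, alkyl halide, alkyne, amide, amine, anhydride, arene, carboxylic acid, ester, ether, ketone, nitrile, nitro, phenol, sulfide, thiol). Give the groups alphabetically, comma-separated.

Reading the structure from left to right:
  CH2=CH: C=C double bond → alkene.
  CH2SCH2: C–S–C linkage → sulfide (thioether).
  CH=CH: C=C double bond → alkene.
  CH2COOCH2: –C(=O)–O–C with C on the carbonyl side → ester.
  CH(NHCOCH3): pendant –NHC(=O)CH3: N bonded to a carbonyl → amide (not amine).
  CH2OCH2: C–O–C with sp³ carbons on both sides and no adjacent C=O → ether.
  CH(CH2SH): pendant –CH2SH → thiol.
  CH(CHO): pendant –CHO: carbonyl C bonded to C and H → aldehyde.
  C≡CH: C≡C triple bond → alkyne.

aldehyde, alkene, alkyne, amide, ester, ether, sulfide, thiol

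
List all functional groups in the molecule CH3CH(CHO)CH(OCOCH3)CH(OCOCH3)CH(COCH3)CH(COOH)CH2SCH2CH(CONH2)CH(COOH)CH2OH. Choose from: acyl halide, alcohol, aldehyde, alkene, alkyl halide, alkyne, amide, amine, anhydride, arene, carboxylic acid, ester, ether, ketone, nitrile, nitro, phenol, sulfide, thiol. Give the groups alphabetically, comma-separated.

alcohol, aldehyde, amide, carboxylic acid, ester, ketone, sulfide

pendant –CHO: carbonyl C bonded to C and H → aldehyde.
pendant –OC(=O)CH3: an acyloxy group → ester.
pendant –OC(=O)CH3: an acyloxy group → ester.
pendant –COCH3: carbonyl C bonded to two carbons → ketone.
pendant –COOH: carbonyl C bonded to C and –OH → carboxylic acid.
C–S–C linkage → sulfide (thioether).
pendant –CONH2: carbonyl C bonded to C and N → amide.
pendant –COOH: carbonyl C bonded to C and –OH → carboxylic acid.
–OH on an sp³ carbon → alcohol.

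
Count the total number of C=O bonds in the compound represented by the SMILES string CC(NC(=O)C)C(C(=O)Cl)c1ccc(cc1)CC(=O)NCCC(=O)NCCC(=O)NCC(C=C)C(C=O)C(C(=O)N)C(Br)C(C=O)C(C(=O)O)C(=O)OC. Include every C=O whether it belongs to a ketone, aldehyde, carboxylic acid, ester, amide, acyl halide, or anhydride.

CH(NHCOCH3): amide, 1 C=O (running total 1).
CH(COCl): acyl halide, 1 C=O (running total 2).
CH2CONHCH2: amide, 1 C=O (running total 3).
CH2CONHCH2: amide, 1 C=O (running total 4).
CH2CONHCH2: amide, 1 C=O (running total 5).
CH(CHO): aldehyde, 1 C=O (running total 6).
CH(CONH2): amide, 1 C=O (running total 7).
CH(CHO): aldehyde, 1 C=O (running total 8).
CH(COOH): carboxylic acid, 1 C=O (running total 9).
COOCH3: ester, 1 C=O (running total 10).

10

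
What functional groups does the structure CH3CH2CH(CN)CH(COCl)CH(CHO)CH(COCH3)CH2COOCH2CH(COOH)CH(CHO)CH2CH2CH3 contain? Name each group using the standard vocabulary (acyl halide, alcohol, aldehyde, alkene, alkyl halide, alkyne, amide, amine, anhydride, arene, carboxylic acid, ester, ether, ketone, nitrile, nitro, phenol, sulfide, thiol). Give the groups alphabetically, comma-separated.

acyl halide, aldehyde, carboxylic acid, ester, ketone, nitrile

Reading the structure from left to right:
  CH(CN): pendant –C≡N: nitrile.
  CH(COCl): pendant –C(=O)X: carbonyl C bonded to C and halogen → acyl halide.
  CH(CHO): pendant –CHO: carbonyl C bonded to C and H → aldehyde.
  CH(COCH3): pendant –COCH3: carbonyl C bonded to two carbons → ketone.
  CH2COOCH2: –C(=O)–O–C with C on the carbonyl side → ester.
  CH(COOH): pendant –COOH: carbonyl C bonded to C and –OH → carboxylic acid.
  CH(CHO): pendant –CHO: carbonyl C bonded to C and H → aldehyde.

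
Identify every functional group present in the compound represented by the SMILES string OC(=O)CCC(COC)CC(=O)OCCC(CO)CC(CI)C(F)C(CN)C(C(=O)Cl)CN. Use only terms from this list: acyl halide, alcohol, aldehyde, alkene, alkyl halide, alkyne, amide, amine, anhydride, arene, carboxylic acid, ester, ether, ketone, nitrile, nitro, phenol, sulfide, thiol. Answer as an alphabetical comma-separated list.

Reading the structure from left to right:
  HOOC: –COOH: carbonyl C bonded to –OH and C → carboxylic acid (the –OH is not a separate alcohol).
  CH(CH2OCH3): pendant –CH2OCH3: C–O–C linkage → ether.
  CH2COOCH2: –C(=O)–O–C with C on the carbonyl side → ester.
  CH(CH2OH): pendant –CH2OH on an sp³ backbone C → alcohol.
  CH(CH2I): pendant –CH2X: halogen on sp³ carbon → alkyl halide.
  CH(F): halogen on an sp³ carbon → alkyl halide.
  CH(CH2NH2): pendant –CH2NH2: N on sp³ C, no adjacent C=O → amine.
  CH(COCl): pendant –C(=O)X: carbonyl C bonded to C and halogen → acyl halide.
  CH2NH2: –NH2 on an sp³ carbon with no adjacent C=O → amine.

acyl halide, alcohol, alkyl halide, amine, carboxylic acid, ester, ether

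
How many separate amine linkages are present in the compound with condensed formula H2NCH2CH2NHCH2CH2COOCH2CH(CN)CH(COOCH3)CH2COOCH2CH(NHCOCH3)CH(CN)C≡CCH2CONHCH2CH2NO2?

2

Working along the chain:
  H2NCH2: –NH2 on an sp³ carbon with no adjacent C=O → amine.
  CH2NHCH2: C–N–C with sp³ carbons and no adjacent C=O → amine (secondary).
  CH2COOCH2: –C(=O)–O–C with C on the carbonyl side → ester.
  CH(CN): pendant –C≡N: nitrile.
  CH(COOCH3): pendant –COOCH3: carbonyl C bonded to C and –OCH3 → ester.
  CH2COOCH2: –C(=O)–O–C with C on the carbonyl side → ester.
  CH(NHCOCH3): pendant –NHC(=O)CH3: N bonded to a carbonyl → amide (not amine).
  CH(CN): pendant –C≡N: nitrile.
  C≡C: C≡C triple bond → alkyne.
  CH2CONHCH2: –C(=O)–N– linkage → amide (the N is not an amine).
  CH2NO2: –NO2 on carbon → nitro group.
Amine appears at: H2NCH2, CH2NHCH2 → 2.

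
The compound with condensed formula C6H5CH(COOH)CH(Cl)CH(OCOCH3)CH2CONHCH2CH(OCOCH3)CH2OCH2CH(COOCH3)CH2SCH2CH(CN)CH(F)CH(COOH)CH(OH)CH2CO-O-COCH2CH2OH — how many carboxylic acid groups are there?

Taking each segment in turn:
  C6H5: C6H5– phenyl ring → arene.
  CH(COOH): pendant –COOH: carbonyl C bonded to C and –OH → carboxylic acid.
  CH(Cl): halogen on an sp³ carbon → alkyl halide.
  CH(OCOCH3): pendant –OC(=O)CH3: an acyloxy group → ester.
  CH2CONHCH2: –C(=O)–N– linkage → amide (the N is not an amine).
  CH(OCOCH3): pendant –OC(=O)CH3: an acyloxy group → ester.
  CH2OCH2: C–O–C with sp³ carbons on both sides and no adjacent C=O → ether.
  CH(COOCH3): pendant –COOCH3: carbonyl C bonded to C and –OCH3 → ester.
  CH2SCH2: C–S–C linkage → sulfide (thioether).
  CH(CN): pendant –C≡N: nitrile.
  CH(F): halogen on an sp³ carbon → alkyl halide.
  CH(COOH): pendant –COOH: carbonyl C bonded to C and –OH → carboxylic acid.
  CH(OH): –OH on an sp³ carbon → alcohol (secondary).
  CH2CO-O-COCH2: two acyl groups sharing one oxygen, –C(=O)–O–C(=O)– → anhydride.
  CH2OH: –OH on an sp³ carbon → alcohol.
Carboxylic acid appears at: CH(COOH), CH(COOH) → 2.

2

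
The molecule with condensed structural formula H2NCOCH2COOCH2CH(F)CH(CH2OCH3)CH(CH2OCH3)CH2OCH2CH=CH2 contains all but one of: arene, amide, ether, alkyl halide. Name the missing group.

amide: present (H2NCO — –C(=O)NH2: carbonyl C bonded to C and to N → amide (the N is not a separate amine)).
ether: present (CH(CH2OCH3) — pendant –CH2OCH3: C–O–C linkage → ether).
alkyl halide: present (CH(F) — halogen on an sp³ carbon → alkyl halide).
arene: no segment matches this pattern.

arene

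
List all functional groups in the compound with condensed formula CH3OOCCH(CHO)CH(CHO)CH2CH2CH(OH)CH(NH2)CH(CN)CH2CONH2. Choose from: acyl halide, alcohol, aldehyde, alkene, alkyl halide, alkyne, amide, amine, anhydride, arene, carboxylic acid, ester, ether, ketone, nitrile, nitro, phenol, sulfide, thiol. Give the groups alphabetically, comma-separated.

alcohol, aldehyde, amide, amine, ester, nitrile

CH3O–C(=O)–: carbonyl C bonded to C and to –OCH3 → ester (not ketone + ether).
pendant –CHO: carbonyl C bonded to C and H → aldehyde.
pendant –CHO: carbonyl C bonded to C and H → aldehyde.
–OH on an sp³ carbon → alcohol (secondary).
–NH2 on an sp³ carbon with no adjacent C=O → amine.
pendant –C≡N: nitrile.
–C(=O)NH2: carbonyl C bonded to C and to N → amide (the N is not a separate amine).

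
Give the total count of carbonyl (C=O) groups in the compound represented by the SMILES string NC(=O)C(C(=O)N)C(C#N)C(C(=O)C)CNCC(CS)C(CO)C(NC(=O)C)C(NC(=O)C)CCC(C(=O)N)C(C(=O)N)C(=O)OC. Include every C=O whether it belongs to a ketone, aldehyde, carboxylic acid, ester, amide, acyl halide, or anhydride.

8

H2NCO: amide, 1 C=O (running total 1).
CH(CONH2): amide, 1 C=O (running total 2).
CH(COCH3): ketone, 1 C=O (running total 3).
CH(NHCOCH3): amide, 1 C=O (running total 4).
CH(NHCOCH3): amide, 1 C=O (running total 5).
CH(CONH2): amide, 1 C=O (running total 6).
CH(CONH2): amide, 1 C=O (running total 7).
COOCH3: ester, 1 C=O (running total 8).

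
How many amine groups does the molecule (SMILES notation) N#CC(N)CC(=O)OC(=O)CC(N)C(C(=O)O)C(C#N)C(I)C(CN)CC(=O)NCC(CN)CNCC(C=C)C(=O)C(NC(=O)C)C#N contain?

5

Taking each segment in turn:
  N≡C: N≡C–: carbon triple-bonded to nitrogen → nitrile.
  CH(NH2): –NH2 on an sp³ carbon with no adjacent C=O → amine.
  CH2CO-O-COCH2: two acyl groups sharing one oxygen, –C(=O)–O–C(=O)– → anhydride.
  CH(NH2): –NH2 on an sp³ carbon with no adjacent C=O → amine.
  CH(COOH): pendant –COOH: carbonyl C bonded to C and –OH → carboxylic acid.
  CH(CN): pendant –C≡N: nitrile.
  CH(I): halogen on an sp³ carbon → alkyl halide.
  CH(CH2NH2): pendant –CH2NH2: N on sp³ C, no adjacent C=O → amine.
  CH2CONHCH2: –C(=O)–N– linkage → amide (the N is not an amine).
  CH(CH2NH2): pendant –CH2NH2: N on sp³ C, no adjacent C=O → amine.
  CH2NHCH2: C–N–C with sp³ carbons and no adjacent C=O → amine (secondary).
  CH(CH=CH2): pendant –CH=CH2: C=C double bond → alkene.
  CO: –C(=O)– with carbon on both sides → ketone.
  CH(NHCOCH3): pendant –NHC(=O)CH3: N bonded to a carbonyl → amide (not amine).
  CN: –C≡N: carbon triple-bonded to nitrogen → nitrile.
Amine appears at: CH(NH2), CH(NH2), CH(CH2NH2), CH(CH2NH2), CH2NHCH2 → 5.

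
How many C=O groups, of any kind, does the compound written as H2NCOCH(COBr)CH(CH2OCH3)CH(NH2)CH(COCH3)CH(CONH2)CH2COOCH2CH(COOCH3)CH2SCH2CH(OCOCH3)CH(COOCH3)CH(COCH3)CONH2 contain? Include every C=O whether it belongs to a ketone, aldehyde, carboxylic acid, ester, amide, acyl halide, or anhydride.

10

H2NCO: amide, 1 C=O (running total 1).
CH(COBr): acyl halide, 1 C=O (running total 2).
CH(COCH3): ketone, 1 C=O (running total 3).
CH(CONH2): amide, 1 C=O (running total 4).
CH2COOCH2: ester, 1 C=O (running total 5).
CH(COOCH3): ester, 1 C=O (running total 6).
CH(OCOCH3): ester, 1 C=O (running total 7).
CH(COOCH3): ester, 1 C=O (running total 8).
CH(COCH3): ketone, 1 C=O (running total 9).
CONH2: amide, 1 C=O (running total 10).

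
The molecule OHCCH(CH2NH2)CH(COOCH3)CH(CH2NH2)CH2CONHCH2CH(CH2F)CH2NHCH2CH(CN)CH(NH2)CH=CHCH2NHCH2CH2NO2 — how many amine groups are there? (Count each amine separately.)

Working along the chain:
  OHC: terminal –CHO: carbonyl C bonded to H and C → aldehyde.
  CH(CH2NH2): pendant –CH2NH2: N on sp³ C, no adjacent C=O → amine.
  CH(COOCH3): pendant –COOCH3: carbonyl C bonded to C and –OCH3 → ester.
  CH(CH2NH2): pendant –CH2NH2: N on sp³ C, no adjacent C=O → amine.
  CH2CONHCH2: –C(=O)–N– linkage → amide (the N is not an amine).
  CH(CH2F): pendant –CH2X: halogen on sp³ carbon → alkyl halide.
  CH2NHCH2: C–N–C with sp³ carbons and no adjacent C=O → amine (secondary).
  CH(CN): pendant –C≡N: nitrile.
  CH(NH2): –NH2 on an sp³ carbon with no adjacent C=O → amine.
  CH=CH: C=C double bond → alkene.
  CH2NHCH2: C–N–C with sp³ carbons and no adjacent C=O → amine (secondary).
  CH2NO2: –NO2 on carbon → nitro group.
Amine appears at: CH(CH2NH2), CH(CH2NH2), CH2NHCH2, CH(NH2), CH2NHCH2 → 5.

5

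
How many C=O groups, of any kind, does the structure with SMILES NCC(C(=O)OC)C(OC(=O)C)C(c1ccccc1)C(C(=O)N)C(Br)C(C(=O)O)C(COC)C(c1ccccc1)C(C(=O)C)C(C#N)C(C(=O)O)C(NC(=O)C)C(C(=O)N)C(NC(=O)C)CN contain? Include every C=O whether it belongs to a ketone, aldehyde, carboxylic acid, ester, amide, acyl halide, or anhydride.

CH(COOCH3): ester, 1 C=O (running total 1).
CH(OCOCH3): ester, 1 C=O (running total 2).
CH(CONH2): amide, 1 C=O (running total 3).
CH(COOH): carboxylic acid, 1 C=O (running total 4).
CH(COCH3): ketone, 1 C=O (running total 5).
CH(COOH): carboxylic acid, 1 C=O (running total 6).
CH(NHCOCH3): amide, 1 C=O (running total 7).
CH(CONH2): amide, 1 C=O (running total 8).
CH(NHCOCH3): amide, 1 C=O (running total 9).

9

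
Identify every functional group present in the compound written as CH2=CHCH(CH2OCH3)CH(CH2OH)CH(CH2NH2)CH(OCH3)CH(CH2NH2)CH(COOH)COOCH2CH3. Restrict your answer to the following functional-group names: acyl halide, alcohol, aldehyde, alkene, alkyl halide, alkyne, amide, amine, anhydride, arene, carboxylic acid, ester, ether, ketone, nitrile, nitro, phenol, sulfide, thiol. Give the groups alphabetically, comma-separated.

alcohol, alkene, amine, carboxylic acid, ester, ether

C=C double bond → alkene.
pendant –CH2OCH3: C–O–C linkage → ether.
pendant –CH2OH on an sp³ backbone C → alcohol.
pendant –CH2NH2: N on sp³ C, no adjacent C=O → amine.
pendant –OCH3: C–O–C with sp³ C, no adjacent C=O → ether.
pendant –CH2NH2: N on sp³ C, no adjacent C=O → amine.
pendant –COOH: carbonyl C bonded to C and –OH → carboxylic acid.
–C(=O)OCH2CH3: carbonyl C bonded to C and to –OEt → ester.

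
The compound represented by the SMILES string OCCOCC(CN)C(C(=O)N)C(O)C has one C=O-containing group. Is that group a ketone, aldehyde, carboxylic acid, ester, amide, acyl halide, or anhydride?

amide

The carbonyl is in the CH(CONH2) segment: pendant –CONH2: carbonyl C bonded to C and N → amide.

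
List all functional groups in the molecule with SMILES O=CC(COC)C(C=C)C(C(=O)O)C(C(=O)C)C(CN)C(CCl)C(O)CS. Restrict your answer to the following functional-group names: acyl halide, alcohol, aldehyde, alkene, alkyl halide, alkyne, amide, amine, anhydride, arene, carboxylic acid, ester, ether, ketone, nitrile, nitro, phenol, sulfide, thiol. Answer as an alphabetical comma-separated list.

Working along the chain:
  OHC: terminal –CHO: carbonyl C bonded to H and C → aldehyde.
  CH(CH2OCH3): pendant –CH2OCH3: C–O–C linkage → ether.
  CH(CH=CH2): pendant –CH=CH2: C=C double bond → alkene.
  CH(COOH): pendant –COOH: carbonyl C bonded to C and –OH → carboxylic acid.
  CH(COCH3): pendant –COCH3: carbonyl C bonded to two carbons → ketone.
  CH(CH2NH2): pendant –CH2NH2: N on sp³ C, no adjacent C=O → amine.
  CH(CH2Cl): pendant –CH2X: halogen on sp³ carbon → alkyl halide.
  CH(OH): –OH on an sp³ carbon → alcohol (secondary).
  CH2SH: –SH on an sp³ carbon → thiol.

alcohol, aldehyde, alkene, alkyl halide, amine, carboxylic acid, ether, ketone, thiol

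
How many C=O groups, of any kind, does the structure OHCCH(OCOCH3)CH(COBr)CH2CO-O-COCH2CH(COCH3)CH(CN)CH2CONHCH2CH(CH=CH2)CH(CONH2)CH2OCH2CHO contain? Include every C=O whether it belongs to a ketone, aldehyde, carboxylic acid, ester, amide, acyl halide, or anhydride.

OHC: aldehyde, 1 C=O (running total 1).
CH(OCOCH3): ester, 1 C=O (running total 2).
CH(COBr): acyl halide, 1 C=O (running total 3).
CH2CO-O-COCH2: anhydride, 2 C=O (running total 5).
CH(COCH3): ketone, 1 C=O (running total 6).
CH2CONHCH2: amide, 1 C=O (running total 7).
CH(CONH2): amide, 1 C=O (running total 8).
CHO: aldehyde, 1 C=O (running total 9).

9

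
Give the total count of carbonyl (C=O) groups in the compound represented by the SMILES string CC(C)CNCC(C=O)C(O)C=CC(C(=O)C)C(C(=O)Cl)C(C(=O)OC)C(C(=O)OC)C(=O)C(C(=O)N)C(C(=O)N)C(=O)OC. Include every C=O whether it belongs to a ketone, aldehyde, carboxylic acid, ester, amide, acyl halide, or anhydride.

CH(CHO): aldehyde, 1 C=O (running total 1).
CH(COCH3): ketone, 1 C=O (running total 2).
CH(COCl): acyl halide, 1 C=O (running total 3).
CH(COOCH3): ester, 1 C=O (running total 4).
CH(COOCH3): ester, 1 C=O (running total 5).
CO: ketone, 1 C=O (running total 6).
CH(CONH2): amide, 1 C=O (running total 7).
CH(CONH2): amide, 1 C=O (running total 8).
COOCH3: ester, 1 C=O (running total 9).

9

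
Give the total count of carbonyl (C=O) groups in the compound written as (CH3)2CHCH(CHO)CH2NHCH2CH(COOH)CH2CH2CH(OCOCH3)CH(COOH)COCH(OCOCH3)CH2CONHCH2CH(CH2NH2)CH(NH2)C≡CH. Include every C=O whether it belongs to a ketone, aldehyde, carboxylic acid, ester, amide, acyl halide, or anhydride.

7

CH(CHO): aldehyde, 1 C=O (running total 1).
CH(COOH): carboxylic acid, 1 C=O (running total 2).
CH(OCOCH3): ester, 1 C=O (running total 3).
CH(COOH): carboxylic acid, 1 C=O (running total 4).
CO: ketone, 1 C=O (running total 5).
CH(OCOCH3): ester, 1 C=O (running total 6).
CH2CONHCH2: amide, 1 C=O (running total 7).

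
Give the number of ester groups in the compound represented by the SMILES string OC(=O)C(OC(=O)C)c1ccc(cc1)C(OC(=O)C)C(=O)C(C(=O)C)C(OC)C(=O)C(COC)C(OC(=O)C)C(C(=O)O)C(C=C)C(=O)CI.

–COOH: carbonyl C bonded to –OH and C → carboxylic acid (the –OH is not a separate alcohol).
pendant –OC(=O)CH3: an acyloxy group → ester.
para-disubstituted benzene ring → arene.
pendant –OC(=O)CH3: an acyloxy group → ester.
–C(=O)– with carbon on both sides → ketone.
pendant –COCH3: carbonyl C bonded to two carbons → ketone.
pendant –OCH3: C–O–C with sp³ C, no adjacent C=O → ether.
–C(=O)– with carbon on both sides → ketone.
pendant –CH2OCH3: C–O–C linkage → ether.
pendant –OC(=O)CH3: an acyloxy group → ester.
pendant –COOH: carbonyl C bonded to C and –OH → carboxylic acid.
pendant –CH=CH2: C=C double bond → alkene.
–C(=O)– with carbon on both sides → ketone.
halogen on an sp³ carbon → alkyl halide.
Ester appears at: CH(OCOCH3), CH(OCOCH3), CH(OCOCH3) → 3.

3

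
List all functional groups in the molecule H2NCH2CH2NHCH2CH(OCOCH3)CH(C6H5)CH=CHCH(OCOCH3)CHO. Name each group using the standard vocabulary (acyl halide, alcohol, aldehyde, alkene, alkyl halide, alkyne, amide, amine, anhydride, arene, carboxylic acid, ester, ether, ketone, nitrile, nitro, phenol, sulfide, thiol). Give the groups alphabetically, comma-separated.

aldehyde, alkene, amine, arene, ester

–NH2 on an sp³ carbon with no adjacent C=O → amine.
C–N–C with sp³ carbons and no adjacent C=O → amine (secondary).
pendant –OC(=O)CH3: an acyloxy group → ester.
pendant –C6H5: benzene ring → arene.
C=C double bond → alkene.
pendant –OC(=O)CH3: an acyloxy group → ester.
terminal –CHO: carbonyl C bonded to H and C → aldehyde.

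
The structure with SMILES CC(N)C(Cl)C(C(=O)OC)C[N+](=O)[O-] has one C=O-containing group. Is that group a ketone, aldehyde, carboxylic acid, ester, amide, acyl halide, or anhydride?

ester

The carbonyl is in the CH(COOCH3) segment: pendant –COOCH3: carbonyl C bonded to C and –OCH3 → ester.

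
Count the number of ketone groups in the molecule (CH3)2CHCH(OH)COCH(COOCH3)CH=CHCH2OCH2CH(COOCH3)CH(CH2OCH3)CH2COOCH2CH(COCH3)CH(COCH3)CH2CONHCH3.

Working along the chain:
  CH(OH): –OH on an sp³ carbon → alcohol (secondary).
  CO: –C(=O)– with carbon on both sides → ketone.
  CH(COOCH3): pendant –COOCH3: carbonyl C bonded to C and –OCH3 → ester.
  CH=CH: C=C double bond → alkene.
  CH2OCH2: C–O–C with sp³ carbons on both sides and no adjacent C=O → ether.
  CH(COOCH3): pendant –COOCH3: carbonyl C bonded to C and –OCH3 → ester.
  CH(CH2OCH3): pendant –CH2OCH3: C–O–C linkage → ether.
  CH2COOCH2: –C(=O)–O–C with C on the carbonyl side → ester.
  CH(COCH3): pendant –COCH3: carbonyl C bonded to two carbons → ketone.
  CH(COCH3): pendant –COCH3: carbonyl C bonded to two carbons → ketone.
  CONHCH3: –C(=O)NHCH3: carbonyl C bonded to C and to N → amide (the N is not an amine).
Ketone appears at: CO, CH(COCH3), CH(COCH3) → 3.

3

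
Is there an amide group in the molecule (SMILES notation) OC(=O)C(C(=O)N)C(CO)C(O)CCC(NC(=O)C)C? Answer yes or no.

yes

Working along the chain:
  HOOC: –COOH: carbonyl C bonded to –OH and C → carboxylic acid (the –OH is not a separate alcohol).
  CH(CONH2): pendant –CONH2: carbonyl C bonded to C and N → amide.
  CH(CH2OH): pendant –CH2OH on an sp³ backbone C → alcohol.
  CH(OH): –OH on an sp³ carbon → alcohol (secondary).
  CH(NHCOCH3): pendant –NHC(=O)CH3: N bonded to a carbonyl → amide (not amine).
The CH(CONH2) segment supplies the amide: pendant –CONH2: carbonyl C bonded to C and N → amide.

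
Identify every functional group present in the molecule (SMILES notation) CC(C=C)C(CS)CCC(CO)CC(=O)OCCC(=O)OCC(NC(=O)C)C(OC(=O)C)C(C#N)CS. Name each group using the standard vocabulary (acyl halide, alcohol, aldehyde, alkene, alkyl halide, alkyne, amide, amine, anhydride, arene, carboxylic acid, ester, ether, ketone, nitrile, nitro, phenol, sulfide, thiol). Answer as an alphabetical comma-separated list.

Working along the chain:
  CH(CH=CH2): pendant –CH=CH2: C=C double bond → alkene.
  CH(CH2SH): pendant –CH2SH → thiol.
  CH(CH2OH): pendant –CH2OH on an sp³ backbone C → alcohol.
  CH2COOCH2: –C(=O)–O–C with C on the carbonyl side → ester.
  CH2COOCH2: –C(=O)–O–C with C on the carbonyl side → ester.
  CH(NHCOCH3): pendant –NHC(=O)CH3: N bonded to a carbonyl → amide (not amine).
  CH(OCOCH3): pendant –OC(=O)CH3: an acyloxy group → ester.
  CH(CN): pendant –C≡N: nitrile.
  CH2SH: –SH on an sp³ carbon → thiol.

alcohol, alkene, amide, ester, nitrile, thiol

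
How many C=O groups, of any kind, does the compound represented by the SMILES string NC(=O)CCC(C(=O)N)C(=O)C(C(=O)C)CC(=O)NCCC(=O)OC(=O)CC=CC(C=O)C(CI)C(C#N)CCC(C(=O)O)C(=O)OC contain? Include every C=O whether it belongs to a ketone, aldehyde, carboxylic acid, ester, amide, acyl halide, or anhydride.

H2NCO: amide, 1 C=O (running total 1).
CH(CONH2): amide, 1 C=O (running total 2).
CO: ketone, 1 C=O (running total 3).
CH(COCH3): ketone, 1 C=O (running total 4).
CH2CONHCH2: amide, 1 C=O (running total 5).
CH2CO-O-COCH2: anhydride, 2 C=O (running total 7).
CH(CHO): aldehyde, 1 C=O (running total 8).
CH(COOH): carboxylic acid, 1 C=O (running total 9).
COOCH3: ester, 1 C=O (running total 10).

10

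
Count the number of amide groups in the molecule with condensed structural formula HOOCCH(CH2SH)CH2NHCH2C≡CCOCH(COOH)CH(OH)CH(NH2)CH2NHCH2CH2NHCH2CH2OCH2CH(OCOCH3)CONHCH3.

1

Taking each segment in turn:
  HOOC: –COOH: carbonyl C bonded to –OH and C → carboxylic acid (the –OH is not a separate alcohol).
  CH(CH2SH): pendant –CH2SH → thiol.
  CH2NHCH2: C–N–C with sp³ carbons and no adjacent C=O → amine (secondary).
  C≡C: C≡C triple bond → alkyne.
  CO: –C(=O)– with carbon on both sides → ketone.
  CH(COOH): pendant –COOH: carbonyl C bonded to C and –OH → carboxylic acid.
  CH(OH): –OH on an sp³ carbon → alcohol (secondary).
  CH(NH2): –NH2 on an sp³ carbon with no adjacent C=O → amine.
  CH2NHCH2: C–N–C with sp³ carbons and no adjacent C=O → amine (secondary).
  CH2NHCH2: C–N–C with sp³ carbons and no adjacent C=O → amine (secondary).
  CH2OCH2: C–O–C with sp³ carbons on both sides and no adjacent C=O → ether.
  CH(OCOCH3): pendant –OC(=O)CH3: an acyloxy group → ester.
  CONHCH3: –C(=O)NHCH3: carbonyl C bonded to C and to N → amide (the N is not an amine).
Amide appears at: CONHCH3 → 1.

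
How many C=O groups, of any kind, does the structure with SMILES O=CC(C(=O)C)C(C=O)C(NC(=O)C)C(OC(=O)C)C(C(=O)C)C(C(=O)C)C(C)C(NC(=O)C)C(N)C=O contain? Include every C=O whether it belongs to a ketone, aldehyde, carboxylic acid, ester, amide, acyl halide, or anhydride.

9

OHC: aldehyde, 1 C=O (running total 1).
CH(COCH3): ketone, 1 C=O (running total 2).
CH(CHO): aldehyde, 1 C=O (running total 3).
CH(NHCOCH3): amide, 1 C=O (running total 4).
CH(OCOCH3): ester, 1 C=O (running total 5).
CH(COCH3): ketone, 1 C=O (running total 6).
CH(COCH3): ketone, 1 C=O (running total 7).
CH(NHCOCH3): amide, 1 C=O (running total 8).
CHO: aldehyde, 1 C=O (running total 9).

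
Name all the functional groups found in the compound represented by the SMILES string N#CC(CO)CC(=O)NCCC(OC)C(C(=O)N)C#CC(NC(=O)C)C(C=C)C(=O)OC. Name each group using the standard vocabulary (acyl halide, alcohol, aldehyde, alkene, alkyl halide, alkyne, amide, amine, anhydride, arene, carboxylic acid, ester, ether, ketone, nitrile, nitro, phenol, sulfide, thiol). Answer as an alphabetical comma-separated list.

alcohol, alkene, alkyne, amide, ester, ether, nitrile

Taking each segment in turn:
  N≡C: N≡C–: carbon triple-bonded to nitrogen → nitrile.
  CH(CH2OH): pendant –CH2OH on an sp³ backbone C → alcohol.
  CH2CONHCH2: –C(=O)–N– linkage → amide (the N is not an amine).
  CH(OCH3): pendant –OCH3: C–O–C with sp³ C, no adjacent C=O → ether.
  CH(CONH2): pendant –CONH2: carbonyl C bonded to C and N → amide.
  C≡C: C≡C triple bond → alkyne.
  CH(NHCOCH3): pendant –NHC(=O)CH3: N bonded to a carbonyl → amide (not amine).
  CH(CH=CH2): pendant –CH=CH2: C=C double bond → alkene.
  COOCH3: –C(=O)OCH3: carbonyl C bonded to C and to –OCH3 → ester (not ketone + ether).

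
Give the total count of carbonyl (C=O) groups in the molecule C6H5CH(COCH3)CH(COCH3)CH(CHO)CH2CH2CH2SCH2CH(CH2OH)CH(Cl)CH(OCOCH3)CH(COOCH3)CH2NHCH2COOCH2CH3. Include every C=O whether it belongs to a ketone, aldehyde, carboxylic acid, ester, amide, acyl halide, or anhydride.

6

CH(COCH3): ketone, 1 C=O (running total 1).
CH(COCH3): ketone, 1 C=O (running total 2).
CH(CHO): aldehyde, 1 C=O (running total 3).
CH(OCOCH3): ester, 1 C=O (running total 4).
CH(COOCH3): ester, 1 C=O (running total 5).
COOCH2CH3: ester, 1 C=O (running total 6).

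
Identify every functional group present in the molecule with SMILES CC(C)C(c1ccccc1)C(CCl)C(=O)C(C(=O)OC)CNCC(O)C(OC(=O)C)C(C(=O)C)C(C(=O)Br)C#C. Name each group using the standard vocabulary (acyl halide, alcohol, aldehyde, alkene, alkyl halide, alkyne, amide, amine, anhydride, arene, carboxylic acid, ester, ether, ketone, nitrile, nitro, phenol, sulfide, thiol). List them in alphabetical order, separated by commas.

Taking each segment in turn:
  CH(C6H5): pendant –C6H5: benzene ring → arene.
  CH(CH2Cl): pendant –CH2X: halogen on sp³ carbon → alkyl halide.
  CO: –C(=O)– with carbon on both sides → ketone.
  CH(COOCH3): pendant –COOCH3: carbonyl C bonded to C and –OCH3 → ester.
  CH2NHCH2: C–N–C with sp³ carbons and no adjacent C=O → amine (secondary).
  CH(OH): –OH on an sp³ carbon → alcohol (secondary).
  CH(OCOCH3): pendant –OC(=O)CH3: an acyloxy group → ester.
  CH(COCH3): pendant –COCH3: carbonyl C bonded to two carbons → ketone.
  CH(COBr): pendant –C(=O)X: carbonyl C bonded to C and halogen → acyl halide.
  C≡CH: C≡C triple bond → alkyne.

acyl halide, alcohol, alkyl halide, alkyne, amine, arene, ester, ketone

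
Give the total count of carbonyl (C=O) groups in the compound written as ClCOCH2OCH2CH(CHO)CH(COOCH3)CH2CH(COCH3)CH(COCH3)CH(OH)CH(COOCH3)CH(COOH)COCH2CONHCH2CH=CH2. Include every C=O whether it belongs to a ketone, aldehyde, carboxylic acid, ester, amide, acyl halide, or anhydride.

ClCO: acyl halide, 1 C=O (running total 1).
CH(CHO): aldehyde, 1 C=O (running total 2).
CH(COOCH3): ester, 1 C=O (running total 3).
CH(COCH3): ketone, 1 C=O (running total 4).
CH(COCH3): ketone, 1 C=O (running total 5).
CH(COOCH3): ester, 1 C=O (running total 6).
CH(COOH): carboxylic acid, 1 C=O (running total 7).
CO: ketone, 1 C=O (running total 8).
CH2CONHCH2: amide, 1 C=O (running total 9).

9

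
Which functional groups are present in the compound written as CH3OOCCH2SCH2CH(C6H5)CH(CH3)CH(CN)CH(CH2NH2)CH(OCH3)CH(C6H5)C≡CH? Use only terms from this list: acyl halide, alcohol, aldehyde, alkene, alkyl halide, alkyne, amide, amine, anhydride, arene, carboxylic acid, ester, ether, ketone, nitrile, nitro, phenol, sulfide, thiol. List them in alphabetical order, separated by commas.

alkyne, amine, arene, ester, ether, nitrile, sulfide

Working along the chain:
  CH3OOC: CH3O–C(=O)–: carbonyl C bonded to C and to –OCH3 → ester (not ketone + ether).
  CH2SCH2: C–S–C linkage → sulfide (thioether).
  CH(C6H5): pendant –C6H5: benzene ring → arene.
  CH(CN): pendant –C≡N: nitrile.
  CH(CH2NH2): pendant –CH2NH2: N on sp³ C, no adjacent C=O → amine.
  CH(OCH3): pendant –OCH3: C–O–C with sp³ C, no adjacent C=O → ether.
  CH(C6H5): pendant –C6H5: benzene ring → arene.
  C≡CH: C≡C triple bond → alkyne.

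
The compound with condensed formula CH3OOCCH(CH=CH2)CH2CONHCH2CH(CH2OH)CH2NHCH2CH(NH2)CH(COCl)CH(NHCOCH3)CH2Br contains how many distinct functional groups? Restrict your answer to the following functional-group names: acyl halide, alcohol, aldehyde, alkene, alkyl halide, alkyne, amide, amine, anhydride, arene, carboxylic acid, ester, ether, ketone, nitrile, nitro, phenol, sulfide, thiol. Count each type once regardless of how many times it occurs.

CH3O–C(=O)–: carbonyl C bonded to C and to –OCH3 → ester (not ketone + ether).
pendant –CH=CH2: C=C double bond → alkene.
–C(=O)–N– linkage → amide (the N is not an amine).
pendant –CH2OH on an sp³ backbone C → alcohol.
C–N–C with sp³ carbons and no adjacent C=O → amine (secondary).
–NH2 on an sp³ carbon with no adjacent C=O → amine.
pendant –C(=O)X: carbonyl C bonded to C and halogen → acyl halide.
pendant –NHC(=O)CH3: N bonded to a carbonyl → amide (not amine).
halogen on an sp³ carbon → alkyl halide.
Distinct types present: acyl halide, alcohol, alkene, alkyl halide, amide, amine, ester.

7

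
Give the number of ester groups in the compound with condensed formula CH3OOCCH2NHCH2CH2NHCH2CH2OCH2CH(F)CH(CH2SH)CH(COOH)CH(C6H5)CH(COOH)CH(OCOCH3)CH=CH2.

2

Taking each segment in turn:
  CH3OOC: CH3O–C(=O)–: carbonyl C bonded to C and to –OCH3 → ester (not ketone + ether).
  CH2NHCH2: C–N–C with sp³ carbons and no adjacent C=O → amine (secondary).
  CH2NHCH2: C–N–C with sp³ carbons and no adjacent C=O → amine (secondary).
  CH2OCH2: C–O–C with sp³ carbons on both sides and no adjacent C=O → ether.
  CH(F): halogen on an sp³ carbon → alkyl halide.
  CH(CH2SH): pendant –CH2SH → thiol.
  CH(COOH): pendant –COOH: carbonyl C bonded to C and –OH → carboxylic acid.
  CH(C6H5): pendant –C6H5: benzene ring → arene.
  CH(COOH): pendant –COOH: carbonyl C bonded to C and –OH → carboxylic acid.
  CH(OCOCH3): pendant –OC(=O)CH3: an acyloxy group → ester.
  CH=CH2: C=C double bond → alkene.
Ester appears at: CH3OOC, CH(OCOCH3) → 2.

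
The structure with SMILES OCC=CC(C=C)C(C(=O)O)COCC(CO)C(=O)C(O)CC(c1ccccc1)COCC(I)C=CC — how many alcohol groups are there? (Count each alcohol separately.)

Taking each segment in turn:
  HOCH2: HO– on an sp³ carbon → alcohol.
  CH=CH: C=C double bond → alkene.
  CH(CH=CH2): pendant –CH=CH2: C=C double bond → alkene.
  CH(COOH): pendant –COOH: carbonyl C bonded to C and –OH → carboxylic acid.
  CH2OCH2: C–O–C with sp³ carbons on both sides and no adjacent C=O → ether.
  CH(CH2OH): pendant –CH2OH on an sp³ backbone C → alcohol.
  CO: –C(=O)– with carbon on both sides → ketone.
  CH(OH): –OH on an sp³ carbon → alcohol (secondary).
  CH(C6H5): pendant –C6H5: benzene ring → arene.
  CH2OCH2: C–O–C with sp³ carbons on both sides and no adjacent C=O → ether.
  CH(I): halogen on an sp³ carbon → alkyl halide.
  CH=CH: C=C double bond → alkene.
Alcohol appears at: HOCH2, CH(CH2OH), CH(OH) → 3.

3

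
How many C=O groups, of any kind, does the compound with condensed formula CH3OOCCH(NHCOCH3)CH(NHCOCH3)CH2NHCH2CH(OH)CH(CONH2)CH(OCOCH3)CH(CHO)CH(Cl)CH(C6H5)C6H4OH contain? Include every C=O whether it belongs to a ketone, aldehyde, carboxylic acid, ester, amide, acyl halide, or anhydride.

6

CH3OOC: ester, 1 C=O (running total 1).
CH(NHCOCH3): amide, 1 C=O (running total 2).
CH(NHCOCH3): amide, 1 C=O (running total 3).
CH(CONH2): amide, 1 C=O (running total 4).
CH(OCOCH3): ester, 1 C=O (running total 5).
CH(CHO): aldehyde, 1 C=O (running total 6).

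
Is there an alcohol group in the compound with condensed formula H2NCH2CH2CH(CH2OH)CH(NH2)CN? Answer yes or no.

yes

–NH2 on an sp³ carbon with no adjacent C=O → amine.
pendant –CH2OH on an sp³ backbone C → alcohol.
–NH2 on an sp³ carbon with no adjacent C=O → amine.
–C≡N: carbon triple-bonded to nitrogen → nitrile.
The CH(CH2OH) segment supplies the alcohol: pendant –CH2OH on an sp³ backbone C → alcohol.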